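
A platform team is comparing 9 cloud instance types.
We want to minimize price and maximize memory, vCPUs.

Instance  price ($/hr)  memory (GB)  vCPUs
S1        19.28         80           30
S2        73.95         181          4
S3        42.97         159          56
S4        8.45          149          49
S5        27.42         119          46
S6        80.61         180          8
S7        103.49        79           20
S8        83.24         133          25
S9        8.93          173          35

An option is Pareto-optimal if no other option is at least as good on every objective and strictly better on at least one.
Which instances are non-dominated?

S1: dominated by S4 (price 8.45≤19.28, memory 149≥80, vCPUs 49≥30).
S2: not dominated (best memory).
S3: not dominated (best vCPUs).
S4: not dominated (best price).
S5: dominated by S4 (price 8.45≤27.42, memory 149≥119, vCPUs 49≥46).
S6: not dominated.
S7: dominated by S1 (price 19.28≤103.49, memory 80≥79, vCPUs 30≥20).
S8: dominated by S3 (price 42.97≤83.24, memory 159≥133, vCPUs 56≥25).
S9: not dominated.

S2, S3, S4, S6, S9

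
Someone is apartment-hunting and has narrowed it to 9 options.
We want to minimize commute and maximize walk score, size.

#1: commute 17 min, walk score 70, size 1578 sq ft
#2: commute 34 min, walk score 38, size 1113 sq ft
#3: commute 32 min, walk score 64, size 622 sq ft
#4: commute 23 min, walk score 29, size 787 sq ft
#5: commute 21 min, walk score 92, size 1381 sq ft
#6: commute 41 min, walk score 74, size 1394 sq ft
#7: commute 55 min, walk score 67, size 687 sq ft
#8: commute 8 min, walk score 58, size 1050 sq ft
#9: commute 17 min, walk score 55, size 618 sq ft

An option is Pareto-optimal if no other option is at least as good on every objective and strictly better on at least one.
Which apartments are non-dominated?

#1, #5, #6, #8

#1: not dominated (best size).
#2: dominated by #1 (commute 17≤34, walk score 70≥38, size 1578≥1113).
#3: dominated by #1 (commute 17≤32, walk score 70≥64, size 1578≥622).
#4: dominated by #1 (commute 17≤23, walk score 70≥29, size 1578≥787).
#5: not dominated (best walk score).
#6: not dominated.
#7: dominated by #1 (commute 17≤55, walk score 70≥67, size 1578≥687).
#8: not dominated (best commute).
#9: dominated by #1 (commute 17≤17, walk score 70≥55, size 1578≥618).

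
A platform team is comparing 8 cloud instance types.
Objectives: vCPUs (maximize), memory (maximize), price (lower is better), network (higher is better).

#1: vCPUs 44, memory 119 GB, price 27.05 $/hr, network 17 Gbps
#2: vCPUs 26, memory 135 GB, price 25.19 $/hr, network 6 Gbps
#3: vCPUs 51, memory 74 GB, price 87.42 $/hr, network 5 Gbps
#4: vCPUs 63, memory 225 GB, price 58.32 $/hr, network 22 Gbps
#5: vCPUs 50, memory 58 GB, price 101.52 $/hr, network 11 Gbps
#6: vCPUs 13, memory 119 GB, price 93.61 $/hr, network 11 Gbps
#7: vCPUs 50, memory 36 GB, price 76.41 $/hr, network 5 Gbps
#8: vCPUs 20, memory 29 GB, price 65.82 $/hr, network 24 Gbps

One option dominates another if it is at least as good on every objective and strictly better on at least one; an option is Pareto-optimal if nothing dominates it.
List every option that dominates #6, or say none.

#1: vCPUs 44≥13, memory 119≥119, price 27.05≤93.61, network 17≥11 — dominates #6.
#4: vCPUs 63≥13, memory 225≥119, price 58.32≤93.61, network 22≥11 — dominates #6.
Others (#2, #3, #5, #7, #8) are each worse than #6 on at least one objective.

#1, #4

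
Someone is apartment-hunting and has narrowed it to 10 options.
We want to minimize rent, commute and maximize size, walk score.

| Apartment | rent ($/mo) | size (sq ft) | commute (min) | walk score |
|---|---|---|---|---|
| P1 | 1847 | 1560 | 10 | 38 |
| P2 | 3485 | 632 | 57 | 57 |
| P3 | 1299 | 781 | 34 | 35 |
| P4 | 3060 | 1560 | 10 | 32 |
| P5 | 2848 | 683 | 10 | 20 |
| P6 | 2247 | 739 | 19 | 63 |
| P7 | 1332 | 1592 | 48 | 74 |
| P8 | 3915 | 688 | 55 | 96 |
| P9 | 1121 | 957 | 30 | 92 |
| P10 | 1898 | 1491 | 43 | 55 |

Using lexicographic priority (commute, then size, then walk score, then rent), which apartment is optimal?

First minimize commute: best is 10, kept {P1, P4, P5}.
Then maximize size: best is 1560, kept {P1, P4}.
Then maximize walk score: best is 38, kept {P1}.

P1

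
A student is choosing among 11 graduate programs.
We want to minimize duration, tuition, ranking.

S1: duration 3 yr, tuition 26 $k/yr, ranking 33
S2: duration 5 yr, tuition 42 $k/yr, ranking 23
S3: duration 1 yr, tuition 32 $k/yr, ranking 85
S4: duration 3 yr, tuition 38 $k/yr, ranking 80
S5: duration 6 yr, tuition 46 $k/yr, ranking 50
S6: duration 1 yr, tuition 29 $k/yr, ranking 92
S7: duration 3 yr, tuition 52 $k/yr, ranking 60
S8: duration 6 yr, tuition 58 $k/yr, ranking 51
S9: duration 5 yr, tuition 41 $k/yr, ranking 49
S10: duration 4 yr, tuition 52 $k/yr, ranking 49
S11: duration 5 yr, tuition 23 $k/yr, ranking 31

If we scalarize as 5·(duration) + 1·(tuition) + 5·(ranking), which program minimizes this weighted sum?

S1: 5·3 + 1·26 + 5·33 = 206
S2: 5·5 + 1·42 + 5·23 = 182
S3: 5·1 + 1·32 + 5·85 = 462
S4: 5·3 + 1·38 + 5·80 = 453
S5: 5·6 + 1·46 + 5·50 = 326
S6: 5·1 + 1·29 + 5·92 = 494
S7: 5·3 + 1·52 + 5·60 = 367
S8: 5·6 + 1·58 + 5·51 = 343
S9: 5·5 + 1·41 + 5·49 = 311
S10: 5·4 + 1·52 + 5·49 = 317
S11: 5·5 + 1·23 + 5·31 = 203
Lowest: S2 at 182.

S2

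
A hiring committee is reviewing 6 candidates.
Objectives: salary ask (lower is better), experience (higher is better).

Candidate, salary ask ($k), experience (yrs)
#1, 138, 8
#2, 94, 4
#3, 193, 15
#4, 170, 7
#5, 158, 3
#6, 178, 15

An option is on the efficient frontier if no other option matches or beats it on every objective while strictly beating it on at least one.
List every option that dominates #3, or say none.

#6

#6: salary ask 178≤193, experience 15≥15 — dominates #3.
Others (#1, #2, #4, #5) are each worse than #3 on at least one objective.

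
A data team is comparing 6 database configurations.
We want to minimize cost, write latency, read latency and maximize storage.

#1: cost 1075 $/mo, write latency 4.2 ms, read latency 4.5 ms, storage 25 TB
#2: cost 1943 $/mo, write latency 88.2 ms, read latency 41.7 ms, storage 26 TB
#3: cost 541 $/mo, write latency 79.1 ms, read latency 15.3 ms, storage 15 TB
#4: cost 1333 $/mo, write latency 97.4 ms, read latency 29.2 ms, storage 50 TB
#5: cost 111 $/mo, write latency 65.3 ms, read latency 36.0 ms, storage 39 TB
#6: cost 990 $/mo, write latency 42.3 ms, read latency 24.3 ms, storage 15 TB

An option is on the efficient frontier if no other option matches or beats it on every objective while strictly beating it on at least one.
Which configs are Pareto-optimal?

#1: not dominated (best write latency).
#2: dominated by #5 (cost 111≤1943, write latency 65.3≤88.2, read latency 36.0≤41.7, storage 39≥26).
#3: not dominated.
#4: not dominated (best storage).
#5: not dominated (best cost).
#6: not dominated.

#1, #3, #4, #5, #6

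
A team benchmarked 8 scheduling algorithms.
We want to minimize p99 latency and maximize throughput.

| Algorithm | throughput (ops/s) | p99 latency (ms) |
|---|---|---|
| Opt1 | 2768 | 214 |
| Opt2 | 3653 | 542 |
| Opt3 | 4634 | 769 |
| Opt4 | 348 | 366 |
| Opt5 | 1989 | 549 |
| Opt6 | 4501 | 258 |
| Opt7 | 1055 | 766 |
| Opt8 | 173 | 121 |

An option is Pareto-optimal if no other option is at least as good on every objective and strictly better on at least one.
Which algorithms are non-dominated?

Opt1, Opt3, Opt6, Opt8

Opt1: not dominated.
Opt2: dominated by Opt6 (throughput 4501≥3653, p99 latency 258≤542).
Opt3: not dominated (best throughput).
Opt4: dominated by Opt1 (throughput 2768≥348, p99 latency 214≤366).
Opt5: dominated by Opt1 (throughput 2768≥1989, p99 latency 214≤549).
Opt6: not dominated.
Opt7: dominated by Opt1 (throughput 2768≥1055, p99 latency 214≤766).
Opt8: not dominated (best p99 latency).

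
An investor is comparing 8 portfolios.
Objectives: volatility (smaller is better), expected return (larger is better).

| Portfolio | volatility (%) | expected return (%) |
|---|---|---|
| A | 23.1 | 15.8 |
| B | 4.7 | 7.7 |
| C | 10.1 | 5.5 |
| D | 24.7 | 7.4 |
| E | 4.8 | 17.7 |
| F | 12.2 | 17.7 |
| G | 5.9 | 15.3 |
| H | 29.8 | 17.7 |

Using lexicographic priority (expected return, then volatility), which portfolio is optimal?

E

First maximize expected return: best is 17.7, kept {E, F, H}.
Then minimize volatility: best is 4.8, kept {E}.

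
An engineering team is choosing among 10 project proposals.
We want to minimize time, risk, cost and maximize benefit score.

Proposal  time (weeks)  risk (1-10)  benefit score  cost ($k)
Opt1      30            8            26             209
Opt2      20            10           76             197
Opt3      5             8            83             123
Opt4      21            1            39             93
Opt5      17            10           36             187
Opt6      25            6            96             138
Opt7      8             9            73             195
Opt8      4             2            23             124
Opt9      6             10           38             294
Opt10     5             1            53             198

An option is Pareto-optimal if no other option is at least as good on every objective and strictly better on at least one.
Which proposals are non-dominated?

Opt3, Opt4, Opt6, Opt8, Opt10

Opt1: dominated by Opt3 (time 5≤30, risk 8≤8, benefit score 83≥26, cost 123≤209).
Opt2: dominated by Opt3 (time 5≤20, risk 8≤10, benefit score 83≥76, cost 123≤197).
Opt3: not dominated.
Opt4: not dominated (best cost).
Opt5: dominated by Opt3 (time 5≤17, risk 8≤10, benefit score 83≥36, cost 123≤187).
Opt6: not dominated (best benefit score).
Opt7: dominated by Opt3 (time 5≤8, risk 8≤9, benefit score 83≥73, cost 123≤195).
Opt8: not dominated (best time).
Opt9: dominated by Opt3 (time 5≤6, risk 8≤10, benefit score 83≥38, cost 123≤294).
Opt10: not dominated.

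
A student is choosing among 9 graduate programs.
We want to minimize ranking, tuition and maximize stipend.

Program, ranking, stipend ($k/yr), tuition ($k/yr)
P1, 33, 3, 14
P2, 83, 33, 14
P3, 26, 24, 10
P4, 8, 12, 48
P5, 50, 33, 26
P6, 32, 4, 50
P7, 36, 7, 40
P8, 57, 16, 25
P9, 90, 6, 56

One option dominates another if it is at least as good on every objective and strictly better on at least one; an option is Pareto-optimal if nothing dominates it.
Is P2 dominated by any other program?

P1: worse on stipend (3 vs 33).
P3: worse on stipend (24 vs 33).
P4: worse on stipend (12 vs 33).
P5: worse on tuition (26 vs 14).
P6: worse on stipend (4 vs 33).
P7: worse on stipend (7 vs 33).
P8: worse on stipend (16 vs 33).
P9: worse on ranking (90 vs 83).
No option is at least as good as P2 on every objective and strictly better on one.

No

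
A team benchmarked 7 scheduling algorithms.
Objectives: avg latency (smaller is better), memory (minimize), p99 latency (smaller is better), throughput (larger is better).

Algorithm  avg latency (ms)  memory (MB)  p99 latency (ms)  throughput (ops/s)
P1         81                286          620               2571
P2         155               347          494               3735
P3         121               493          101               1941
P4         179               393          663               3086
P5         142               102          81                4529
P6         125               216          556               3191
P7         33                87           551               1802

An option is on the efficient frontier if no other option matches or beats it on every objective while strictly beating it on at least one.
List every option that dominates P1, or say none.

P2: worse on avg latency (155 vs 81).
P3: worse on avg latency (121 vs 81).
P4: worse on avg latency (179 vs 81).
P5: worse on avg latency (142 vs 81).
P6: worse on avg latency (125 vs 81).
P7: worse on throughput (1802 vs 2571).
No option dominates P1.

none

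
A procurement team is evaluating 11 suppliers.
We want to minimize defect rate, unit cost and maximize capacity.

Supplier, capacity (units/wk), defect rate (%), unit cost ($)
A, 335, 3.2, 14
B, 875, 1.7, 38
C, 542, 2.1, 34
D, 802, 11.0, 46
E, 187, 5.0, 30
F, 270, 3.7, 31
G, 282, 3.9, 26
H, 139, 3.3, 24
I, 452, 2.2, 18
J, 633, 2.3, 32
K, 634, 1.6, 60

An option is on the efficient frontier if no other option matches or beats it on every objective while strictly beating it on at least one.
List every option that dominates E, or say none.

A: capacity 335≥187, defect rate 3.2≤5.0, unit cost 14≤30 — dominates E.
G: capacity 282≥187, defect rate 3.9≤5.0, unit cost 26≤30 — dominates E.
I: capacity 452≥187, defect rate 2.2≤5.0, unit cost 18≤30 — dominates E.
Others (B, C, D, F, H, J, K) are each worse than E on at least one objective.

A, G, I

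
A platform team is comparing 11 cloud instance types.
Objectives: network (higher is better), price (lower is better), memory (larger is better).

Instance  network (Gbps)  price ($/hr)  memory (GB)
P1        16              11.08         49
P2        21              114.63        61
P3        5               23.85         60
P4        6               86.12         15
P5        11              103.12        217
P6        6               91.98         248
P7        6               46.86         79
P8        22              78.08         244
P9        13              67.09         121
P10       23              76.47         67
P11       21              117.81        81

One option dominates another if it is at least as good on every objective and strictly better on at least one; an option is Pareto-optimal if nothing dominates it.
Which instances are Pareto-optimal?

P1, P3, P6, P7, P8, P9, P10

P1: not dominated (best price).
P2: dominated by P8 (network 22≥21, price 78.08≤114.63, memory 244≥61).
P3: not dominated.
P4: dominated by P1 (network 16≥6, price 11.08≤86.12, memory 49≥15).
P5: dominated by P8 (network 22≥11, price 78.08≤103.12, memory 244≥217).
P6: not dominated (best memory).
P7: not dominated.
P8: not dominated.
P9: not dominated.
P10: not dominated (best network).
P11: dominated by P8 (network 22≥21, price 78.08≤117.81, memory 244≥81).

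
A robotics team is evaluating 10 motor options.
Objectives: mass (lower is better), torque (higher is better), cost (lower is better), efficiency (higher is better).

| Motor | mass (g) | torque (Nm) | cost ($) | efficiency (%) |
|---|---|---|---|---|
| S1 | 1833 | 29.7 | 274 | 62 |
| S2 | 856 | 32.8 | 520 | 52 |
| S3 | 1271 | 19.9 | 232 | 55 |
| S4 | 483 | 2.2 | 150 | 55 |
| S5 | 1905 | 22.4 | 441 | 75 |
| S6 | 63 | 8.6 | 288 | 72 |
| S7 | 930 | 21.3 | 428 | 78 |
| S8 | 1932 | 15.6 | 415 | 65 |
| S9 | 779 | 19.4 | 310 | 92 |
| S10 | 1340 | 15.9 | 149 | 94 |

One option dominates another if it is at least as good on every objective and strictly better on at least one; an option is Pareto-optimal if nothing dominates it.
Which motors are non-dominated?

S1, S2, S3, S4, S5, S6, S7, S9, S10

S1: not dominated.
S2: not dominated (best torque).
S3: not dominated.
S4: not dominated.
S5: not dominated.
S6: not dominated (best mass).
S7: not dominated.
S8: dominated by S9 (mass 779≤1932, torque 19.4≥15.6, cost 310≤415, efficiency 92≥65).
S9: not dominated.
S10: not dominated (best cost).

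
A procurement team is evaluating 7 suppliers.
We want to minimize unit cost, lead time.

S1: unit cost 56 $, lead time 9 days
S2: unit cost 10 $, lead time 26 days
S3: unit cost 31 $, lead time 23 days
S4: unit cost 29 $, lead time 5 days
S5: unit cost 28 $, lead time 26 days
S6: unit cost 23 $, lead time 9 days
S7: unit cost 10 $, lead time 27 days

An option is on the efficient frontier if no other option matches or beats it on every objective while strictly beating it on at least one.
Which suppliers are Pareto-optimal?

S1: dominated by S4 (unit cost 29≤56, lead time 5≤9).
S2: not dominated.
S3: dominated by S4 (unit cost 29≤31, lead time 5≤23).
S4: not dominated (best lead time).
S5: dominated by S2 (unit cost 10≤28, lead time 26≤26).
S6: not dominated.
S7: dominated by S2 (unit cost 10≤10, lead time 26≤27).

S2, S4, S6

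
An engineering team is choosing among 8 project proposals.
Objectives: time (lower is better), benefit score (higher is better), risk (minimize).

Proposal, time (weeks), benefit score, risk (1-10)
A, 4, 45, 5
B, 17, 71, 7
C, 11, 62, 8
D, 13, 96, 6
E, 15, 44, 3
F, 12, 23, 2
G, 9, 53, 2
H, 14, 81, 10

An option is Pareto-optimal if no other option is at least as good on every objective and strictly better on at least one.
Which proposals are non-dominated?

A, C, D, G

A: not dominated (best time).
B: dominated by D (time 13≤17, benefit score 96≥71, risk 6≤7).
C: not dominated.
D: not dominated (best benefit score).
E: dominated by G (time 9≤15, benefit score 53≥44, risk 2≤3).
F: dominated by G (time 9≤12, benefit score 53≥23, risk 2≤2).
G: not dominated.
H: dominated by D (time 13≤14, benefit score 96≥81, risk 6≤10).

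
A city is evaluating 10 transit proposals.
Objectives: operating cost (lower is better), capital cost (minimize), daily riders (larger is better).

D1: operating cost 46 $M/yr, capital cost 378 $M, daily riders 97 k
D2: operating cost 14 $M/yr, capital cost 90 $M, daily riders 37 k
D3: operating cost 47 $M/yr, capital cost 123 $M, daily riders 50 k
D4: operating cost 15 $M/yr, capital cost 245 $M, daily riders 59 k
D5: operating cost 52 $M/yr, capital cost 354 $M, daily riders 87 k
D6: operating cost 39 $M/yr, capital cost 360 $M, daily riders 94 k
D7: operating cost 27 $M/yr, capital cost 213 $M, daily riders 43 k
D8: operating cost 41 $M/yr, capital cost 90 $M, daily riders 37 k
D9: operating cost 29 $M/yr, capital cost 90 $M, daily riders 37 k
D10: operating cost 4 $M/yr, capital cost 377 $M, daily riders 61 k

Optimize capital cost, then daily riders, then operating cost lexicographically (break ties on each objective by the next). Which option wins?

D2

First minimize capital cost: best is 90, kept {D2, D8, D9}.
Then maximize daily riders: best is 37, kept {D2, D8, D9}.
Then minimize operating cost: best is 14, kept {D2}.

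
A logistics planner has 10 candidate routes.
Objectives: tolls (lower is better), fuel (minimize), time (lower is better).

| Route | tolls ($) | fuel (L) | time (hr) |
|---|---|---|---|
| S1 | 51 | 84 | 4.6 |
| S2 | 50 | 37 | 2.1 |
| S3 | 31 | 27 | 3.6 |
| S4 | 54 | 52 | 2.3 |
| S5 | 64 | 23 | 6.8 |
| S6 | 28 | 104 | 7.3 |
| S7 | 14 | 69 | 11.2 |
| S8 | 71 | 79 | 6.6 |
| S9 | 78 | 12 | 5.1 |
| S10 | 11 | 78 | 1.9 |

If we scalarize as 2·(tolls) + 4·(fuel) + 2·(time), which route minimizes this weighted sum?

S3

S1: 2·51 + 4·84 + 2·4.6 = 447.2
S2: 2·50 + 4·37 + 2·2.1 = 252.2
S3: 2·31 + 4·27 + 2·3.6 = 177.2
S4: 2·54 + 4·52 + 2·2.3 = 320.6
S5: 2·64 + 4·23 + 2·6.8 = 233.6
S6: 2·28 + 4·104 + 2·7.3 = 486.6
S7: 2·14 + 4·69 + 2·11.2 = 326.4
S8: 2·71 + 4·79 + 2·6.6 = 471.2
S9: 2·78 + 4·12 + 2·5.1 = 214.2
S10: 2·11 + 4·78 + 2·1.9 = 337.8
Lowest: S3 at 177.2.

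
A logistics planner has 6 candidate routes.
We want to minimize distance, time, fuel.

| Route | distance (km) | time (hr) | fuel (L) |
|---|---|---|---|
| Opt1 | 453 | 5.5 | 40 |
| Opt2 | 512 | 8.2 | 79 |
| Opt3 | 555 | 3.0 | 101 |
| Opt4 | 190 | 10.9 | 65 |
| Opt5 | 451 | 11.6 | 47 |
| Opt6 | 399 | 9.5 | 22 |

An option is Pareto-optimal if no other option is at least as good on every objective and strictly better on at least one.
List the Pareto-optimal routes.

Opt1, Opt3, Opt4, Opt6

Opt1: not dominated.
Opt2: dominated by Opt1 (distance 453≤512, time 5.5≤8.2, fuel 40≤79).
Opt3: not dominated (best time).
Opt4: not dominated (best distance).
Opt5: dominated by Opt6 (distance 399≤451, time 9.5≤11.6, fuel 22≤47).
Opt6: not dominated (best fuel).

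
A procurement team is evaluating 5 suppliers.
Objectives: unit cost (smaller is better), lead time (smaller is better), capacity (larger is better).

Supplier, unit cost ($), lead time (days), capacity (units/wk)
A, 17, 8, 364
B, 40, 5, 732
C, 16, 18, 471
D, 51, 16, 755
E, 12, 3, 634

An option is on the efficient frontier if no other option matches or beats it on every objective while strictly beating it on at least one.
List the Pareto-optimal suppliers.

B, D, E

A: dominated by E (unit cost 12≤17, lead time 3≤8, capacity 634≥364).
B: not dominated.
C: dominated by E (unit cost 12≤16, lead time 3≤18, capacity 634≥471).
D: not dominated (best capacity).
E: not dominated (best unit cost).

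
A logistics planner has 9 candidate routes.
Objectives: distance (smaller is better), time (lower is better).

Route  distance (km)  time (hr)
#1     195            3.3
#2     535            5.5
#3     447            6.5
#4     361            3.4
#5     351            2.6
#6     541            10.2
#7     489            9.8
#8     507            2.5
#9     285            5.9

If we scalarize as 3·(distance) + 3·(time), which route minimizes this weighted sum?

#1: 3·195 + 3·3.3 = 594.9
#2: 3·535 + 3·5.5 = 1621.5
#3: 3·447 + 3·6.5 = 1360.5
#4: 3·361 + 3·3.4 = 1093.2
#5: 3·351 + 3·2.6 = 1060.8
#6: 3·541 + 3·10.2 = 1653.6
#7: 3·489 + 3·9.8 = 1496.4
#8: 3·507 + 3·2.5 = 1528.5
#9: 3·285 + 3·5.9 = 872.7
Lowest: #1 at 594.9.

#1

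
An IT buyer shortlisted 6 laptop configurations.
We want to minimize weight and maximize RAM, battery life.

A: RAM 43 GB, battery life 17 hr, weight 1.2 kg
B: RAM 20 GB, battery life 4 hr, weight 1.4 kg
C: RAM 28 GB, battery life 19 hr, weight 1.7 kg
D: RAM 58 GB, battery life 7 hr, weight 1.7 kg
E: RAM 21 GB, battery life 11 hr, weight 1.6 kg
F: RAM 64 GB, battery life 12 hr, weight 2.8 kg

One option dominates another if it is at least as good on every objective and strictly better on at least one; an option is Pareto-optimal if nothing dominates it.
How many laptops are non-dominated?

4

A: not dominated (best weight).
B: dominated by A (RAM 43≥20, battery life 17≥4, weight 1.2≤1.4).
C: not dominated (best battery life).
D: not dominated.
E: dominated by A (RAM 43≥21, battery life 17≥11, weight 1.2≤1.6).
F: not dominated (best RAM).
Pareto-optimal: A, C, D, F → 4.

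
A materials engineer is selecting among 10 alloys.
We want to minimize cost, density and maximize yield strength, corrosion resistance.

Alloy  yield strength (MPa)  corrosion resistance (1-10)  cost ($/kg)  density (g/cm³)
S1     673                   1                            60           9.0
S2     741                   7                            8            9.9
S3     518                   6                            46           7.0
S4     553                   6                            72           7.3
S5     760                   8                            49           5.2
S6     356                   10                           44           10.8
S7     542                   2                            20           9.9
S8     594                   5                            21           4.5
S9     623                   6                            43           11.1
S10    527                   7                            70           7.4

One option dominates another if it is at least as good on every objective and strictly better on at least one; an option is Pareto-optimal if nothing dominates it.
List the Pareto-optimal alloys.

S1: dominated by S5 (yield strength 760≥673, corrosion resistance 8≥1, cost 49≤60, density 5.2≤9.0).
S2: not dominated (best cost).
S3: not dominated.
S4: dominated by S5 (yield strength 760≥553, corrosion resistance 8≥6, cost 49≤72, density 5.2≤7.3).
S5: not dominated (best yield strength).
S6: not dominated (best corrosion resistance).
S7: dominated by S2 (yield strength 741≥542, corrosion resistance 7≥2, cost 8≤20, density 9.9≤9.9).
S8: not dominated (best density).
S9: dominated by S2 (yield strength 741≥623, corrosion resistance 7≥6, cost 8≤43, density 9.9≤11.1).
S10: dominated by S5 (yield strength 760≥527, corrosion resistance 8≥7, cost 49≤70, density 5.2≤7.4).

S2, S3, S5, S6, S8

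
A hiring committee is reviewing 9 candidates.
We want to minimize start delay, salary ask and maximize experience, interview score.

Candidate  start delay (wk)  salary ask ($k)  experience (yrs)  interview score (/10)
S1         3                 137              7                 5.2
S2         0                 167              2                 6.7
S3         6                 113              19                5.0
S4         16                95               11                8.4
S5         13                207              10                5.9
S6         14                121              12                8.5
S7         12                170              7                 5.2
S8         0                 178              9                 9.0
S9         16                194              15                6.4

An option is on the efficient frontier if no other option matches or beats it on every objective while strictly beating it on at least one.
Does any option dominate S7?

Yes

S1 vs S7: start delay 3≤12, salary ask 137≤170, experience 7≥7, interview score 5.2≥5.2 — S1 is at least as good on every objective and strictly better on at least one, so S1 dominates S7.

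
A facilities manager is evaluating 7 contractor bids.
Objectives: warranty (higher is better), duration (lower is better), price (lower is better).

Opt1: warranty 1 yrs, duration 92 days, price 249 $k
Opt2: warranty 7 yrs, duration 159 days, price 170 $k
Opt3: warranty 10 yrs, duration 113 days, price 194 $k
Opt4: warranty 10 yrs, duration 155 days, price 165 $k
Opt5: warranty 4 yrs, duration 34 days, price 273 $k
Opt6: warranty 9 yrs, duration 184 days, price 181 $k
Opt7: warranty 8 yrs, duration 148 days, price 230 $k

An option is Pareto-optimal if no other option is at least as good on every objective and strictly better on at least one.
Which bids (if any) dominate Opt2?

Opt4: warranty 10≥7, duration 155≤159, price 165≤170 — dominates Opt2.
Others (Opt1, Opt3, Opt5, Opt6, Opt7) are each worse than Opt2 on at least one objective.

Opt4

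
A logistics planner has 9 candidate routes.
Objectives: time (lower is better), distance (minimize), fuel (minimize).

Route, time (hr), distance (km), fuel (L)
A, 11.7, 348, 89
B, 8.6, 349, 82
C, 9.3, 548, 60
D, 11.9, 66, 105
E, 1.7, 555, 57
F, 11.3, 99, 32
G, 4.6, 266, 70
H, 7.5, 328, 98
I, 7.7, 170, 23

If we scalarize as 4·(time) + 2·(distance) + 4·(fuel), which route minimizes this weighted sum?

F

A: 4·11.7 + 2·348 + 4·89 = 1098.8
B: 4·8.6 + 2·349 + 4·82 = 1060.4
C: 4·9.3 + 2·548 + 4·60 = 1373.2
D: 4·11.9 + 2·66 + 4·105 = 599.6
E: 4·1.7 + 2·555 + 4·57 = 1344.8
F: 4·11.3 + 2·99 + 4·32 = 371.2
G: 4·4.6 + 2·266 + 4·70 = 830.4
H: 4·7.5 + 2·328 + 4·98 = 1078.0
I: 4·7.7 + 2·170 + 4·23 = 462.8
Lowest: F at 371.2.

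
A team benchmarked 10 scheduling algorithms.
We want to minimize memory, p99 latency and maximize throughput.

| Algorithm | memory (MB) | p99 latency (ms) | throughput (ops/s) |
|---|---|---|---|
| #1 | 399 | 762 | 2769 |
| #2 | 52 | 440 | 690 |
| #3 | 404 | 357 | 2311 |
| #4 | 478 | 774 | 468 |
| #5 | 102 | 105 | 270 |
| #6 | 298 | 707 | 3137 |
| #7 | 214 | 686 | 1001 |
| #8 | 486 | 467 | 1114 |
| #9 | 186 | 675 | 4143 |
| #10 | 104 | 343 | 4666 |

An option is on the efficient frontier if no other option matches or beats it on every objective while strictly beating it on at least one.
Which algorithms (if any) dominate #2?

#1: worse on memory (399 vs 52).
#3: worse on memory (404 vs 52).
#4: worse on memory (478 vs 52).
#5: worse on memory (102 vs 52).
#6: worse on memory (298 vs 52).
#7: worse on memory (214 vs 52).
#8: worse on memory (486 vs 52).
#9: worse on memory (186 vs 52).
#10: worse on memory (104 vs 52).
No option dominates #2.

none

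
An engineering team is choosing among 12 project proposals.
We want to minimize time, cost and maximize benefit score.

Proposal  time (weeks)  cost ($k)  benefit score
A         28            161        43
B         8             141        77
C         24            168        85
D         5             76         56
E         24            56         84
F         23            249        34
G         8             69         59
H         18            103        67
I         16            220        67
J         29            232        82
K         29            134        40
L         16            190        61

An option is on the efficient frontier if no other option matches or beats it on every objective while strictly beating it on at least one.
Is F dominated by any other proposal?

B vs F: time 8≤23, cost 141≤249, benefit score 77≥34 — B is at least as good on every objective and strictly better on at least one, so B dominates F.

Yes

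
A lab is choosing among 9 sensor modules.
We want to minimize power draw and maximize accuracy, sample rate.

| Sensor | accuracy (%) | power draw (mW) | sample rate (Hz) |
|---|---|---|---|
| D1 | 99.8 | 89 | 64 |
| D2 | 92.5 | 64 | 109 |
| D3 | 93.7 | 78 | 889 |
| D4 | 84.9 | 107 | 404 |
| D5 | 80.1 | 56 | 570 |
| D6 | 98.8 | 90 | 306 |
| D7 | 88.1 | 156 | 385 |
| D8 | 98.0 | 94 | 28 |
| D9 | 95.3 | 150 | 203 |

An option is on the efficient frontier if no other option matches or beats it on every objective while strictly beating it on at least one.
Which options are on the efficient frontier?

D1, D2, D3, D5, D6

D1: not dominated (best accuracy).
D2: not dominated.
D3: not dominated (best sample rate).
D4: dominated by D3 (accuracy 93.7≥84.9, power draw 78≤107, sample rate 889≥404).
D5: not dominated (best power draw).
D6: not dominated.
D7: dominated by D3 (accuracy 93.7≥88.1, power draw 78≤156, sample rate 889≥385).
D8: dominated by D1 (accuracy 99.8≥98.0, power draw 89≤94, sample rate 64≥28).
D9: dominated by D6 (accuracy 98.8≥95.3, power draw 90≤150, sample rate 306≥203).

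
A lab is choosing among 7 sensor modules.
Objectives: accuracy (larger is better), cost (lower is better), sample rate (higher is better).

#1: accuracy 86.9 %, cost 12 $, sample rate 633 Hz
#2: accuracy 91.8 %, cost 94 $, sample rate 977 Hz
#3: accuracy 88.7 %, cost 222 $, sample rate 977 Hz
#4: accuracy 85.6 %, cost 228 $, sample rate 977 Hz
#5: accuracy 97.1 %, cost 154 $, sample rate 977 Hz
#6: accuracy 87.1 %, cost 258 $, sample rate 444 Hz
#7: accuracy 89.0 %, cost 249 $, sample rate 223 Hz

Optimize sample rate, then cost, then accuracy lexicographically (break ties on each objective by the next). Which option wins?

First maximize sample rate: best is 977, kept {#2, #3, #4, #5}.
Then minimize cost: best is 94, kept {#2}.

#2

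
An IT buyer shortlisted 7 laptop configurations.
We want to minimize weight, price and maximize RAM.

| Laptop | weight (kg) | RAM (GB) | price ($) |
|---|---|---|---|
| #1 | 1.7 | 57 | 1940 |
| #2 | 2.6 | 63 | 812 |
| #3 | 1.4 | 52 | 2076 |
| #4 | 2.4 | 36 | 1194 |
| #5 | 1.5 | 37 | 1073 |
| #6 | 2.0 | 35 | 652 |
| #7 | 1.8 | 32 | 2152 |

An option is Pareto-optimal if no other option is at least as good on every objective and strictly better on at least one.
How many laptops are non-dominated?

#1: not dominated.
#2: not dominated (best RAM).
#3: not dominated (best weight).
#4: dominated by #5 (weight 1.5≤2.4, RAM 37≥36, price 1073≤1194).
#5: not dominated.
#6: not dominated (best price).
#7: dominated by #1 (weight 1.7≤1.8, RAM 57≥32, price 1940≤2152).
Pareto-optimal: #1, #2, #3, #5, #6 → 5.

5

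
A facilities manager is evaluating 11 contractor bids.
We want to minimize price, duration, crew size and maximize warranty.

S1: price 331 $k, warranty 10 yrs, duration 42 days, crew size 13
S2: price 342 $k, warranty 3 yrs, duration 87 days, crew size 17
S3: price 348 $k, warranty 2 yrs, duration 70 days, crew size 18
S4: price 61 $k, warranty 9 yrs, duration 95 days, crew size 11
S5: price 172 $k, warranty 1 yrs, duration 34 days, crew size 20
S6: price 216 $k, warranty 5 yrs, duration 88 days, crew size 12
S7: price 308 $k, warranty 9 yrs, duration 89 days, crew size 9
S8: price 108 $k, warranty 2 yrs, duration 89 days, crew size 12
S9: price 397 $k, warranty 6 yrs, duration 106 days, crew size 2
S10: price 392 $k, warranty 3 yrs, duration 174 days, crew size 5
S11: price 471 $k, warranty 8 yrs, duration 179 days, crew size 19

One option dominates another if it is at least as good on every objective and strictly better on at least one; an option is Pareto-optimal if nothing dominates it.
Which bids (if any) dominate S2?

S1

S1: price 331≤342, warranty 10≥3, duration 42≤87, crew size 13≤17 — dominates S2.
Others (S3, S4, S5, S6, S7, S8, S9, S10, S11) are each worse than S2 on at least one objective.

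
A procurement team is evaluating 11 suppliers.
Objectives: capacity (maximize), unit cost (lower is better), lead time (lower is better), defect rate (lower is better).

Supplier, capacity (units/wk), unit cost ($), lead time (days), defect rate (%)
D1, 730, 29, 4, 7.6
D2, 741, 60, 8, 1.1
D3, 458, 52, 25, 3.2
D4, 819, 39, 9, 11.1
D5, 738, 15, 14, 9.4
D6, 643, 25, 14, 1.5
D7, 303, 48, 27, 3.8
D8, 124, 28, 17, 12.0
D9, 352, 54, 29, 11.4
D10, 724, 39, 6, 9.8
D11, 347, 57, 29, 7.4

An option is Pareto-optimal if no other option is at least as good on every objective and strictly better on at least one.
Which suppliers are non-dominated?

D1, D2, D4, D5, D6

D1: not dominated (best lead time).
D2: not dominated (best defect rate).
D3: dominated by D6 (capacity 643≥458, unit cost 25≤52, lead time 14≤25, defect rate 1.5≤3.2).
D4: not dominated (best capacity).
D5: not dominated (best unit cost).
D6: not dominated.
D7: dominated by D6 (capacity 643≥303, unit cost 25≤48, lead time 14≤27, defect rate 1.5≤3.8).
D8: dominated by D5 (capacity 738≥124, unit cost 15≤28, lead time 14≤17, defect rate 9.4≤12.0).
D9: dominated by D1 (capacity 730≥352, unit cost 29≤54, lead time 4≤29, defect rate 7.6≤11.4).
D10: dominated by D1 (capacity 730≥724, unit cost 29≤39, lead time 4≤6, defect rate 7.6≤9.8).
D11: dominated by D3 (capacity 458≥347, unit cost 52≤57, lead time 25≤29, defect rate 3.2≤7.4).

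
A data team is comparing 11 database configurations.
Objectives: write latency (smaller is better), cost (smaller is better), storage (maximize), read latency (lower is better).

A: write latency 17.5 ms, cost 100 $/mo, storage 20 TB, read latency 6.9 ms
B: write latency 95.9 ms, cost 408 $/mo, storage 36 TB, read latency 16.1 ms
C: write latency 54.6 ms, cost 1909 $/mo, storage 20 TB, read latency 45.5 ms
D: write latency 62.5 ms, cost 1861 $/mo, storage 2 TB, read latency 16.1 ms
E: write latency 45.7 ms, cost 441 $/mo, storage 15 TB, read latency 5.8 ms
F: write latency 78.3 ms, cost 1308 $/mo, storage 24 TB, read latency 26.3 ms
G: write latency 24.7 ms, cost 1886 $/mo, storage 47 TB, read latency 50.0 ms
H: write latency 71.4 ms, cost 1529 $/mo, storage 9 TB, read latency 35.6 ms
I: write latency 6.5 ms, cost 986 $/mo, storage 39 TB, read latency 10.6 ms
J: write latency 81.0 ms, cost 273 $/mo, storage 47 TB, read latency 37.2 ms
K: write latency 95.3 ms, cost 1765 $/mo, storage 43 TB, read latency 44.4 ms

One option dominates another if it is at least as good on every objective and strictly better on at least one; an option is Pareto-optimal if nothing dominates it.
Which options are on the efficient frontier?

A, B, E, G, I, J

A: not dominated (best cost).
B: not dominated.
C: dominated by A (write latency 17.5≤54.6, cost 100≤1909, storage 20≥20, read latency 6.9≤45.5).
D: dominated by A (write latency 17.5≤62.5, cost 100≤1861, storage 20≥2, read latency 6.9≤16.1).
E: not dominated (best read latency).
F: dominated by I (write latency 6.5≤78.3, cost 986≤1308, storage 39≥24, read latency 10.6≤26.3).
G: not dominated.
H: dominated by A (write latency 17.5≤71.4, cost 100≤1529, storage 20≥9, read latency 6.9≤35.6).
I: not dominated (best write latency).
J: not dominated.
K: dominated by J (write latency 81.0≤95.3, cost 273≤1765, storage 47≥43, read latency 37.2≤44.4).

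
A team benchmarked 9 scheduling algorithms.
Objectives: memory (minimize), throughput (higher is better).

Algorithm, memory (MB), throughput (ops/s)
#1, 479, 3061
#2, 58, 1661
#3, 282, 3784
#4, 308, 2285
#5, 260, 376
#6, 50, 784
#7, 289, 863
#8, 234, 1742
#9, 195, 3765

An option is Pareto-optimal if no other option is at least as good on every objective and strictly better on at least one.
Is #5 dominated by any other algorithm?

Yes

#2 vs #5: memory 58≤260, throughput 1661≥376 — #2 is at least as good on every objective and strictly better on at least one, so #2 dominates #5.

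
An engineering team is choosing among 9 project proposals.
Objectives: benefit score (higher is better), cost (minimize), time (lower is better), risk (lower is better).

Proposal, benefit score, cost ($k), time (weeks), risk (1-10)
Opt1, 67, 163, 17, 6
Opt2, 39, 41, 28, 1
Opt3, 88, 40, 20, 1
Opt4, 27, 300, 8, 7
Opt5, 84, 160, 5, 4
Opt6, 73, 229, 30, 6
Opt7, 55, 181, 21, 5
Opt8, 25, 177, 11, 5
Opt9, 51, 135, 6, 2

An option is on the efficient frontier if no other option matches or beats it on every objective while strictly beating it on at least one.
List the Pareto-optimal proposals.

Opt3, Opt5, Opt9

Opt1: dominated by Opt5 (benefit score 84≥67, cost 160≤163, time 5≤17, risk 4≤6).
Opt2: dominated by Opt3 (benefit score 88≥39, cost 40≤41, time 20≤28, risk 1≤1).
Opt3: not dominated (best benefit score).
Opt4: dominated by Opt5 (benefit score 84≥27, cost 160≤300, time 5≤8, risk 4≤7).
Opt5: not dominated (best time).
Opt6: dominated by Opt3 (benefit score 88≥73, cost 40≤229, time 20≤30, risk 1≤6).
Opt7: dominated by Opt3 (benefit score 88≥55, cost 40≤181, time 20≤21, risk 1≤5).
Opt8: dominated by Opt5 (benefit score 84≥25, cost 160≤177, time 5≤11, risk 4≤5).
Opt9: not dominated.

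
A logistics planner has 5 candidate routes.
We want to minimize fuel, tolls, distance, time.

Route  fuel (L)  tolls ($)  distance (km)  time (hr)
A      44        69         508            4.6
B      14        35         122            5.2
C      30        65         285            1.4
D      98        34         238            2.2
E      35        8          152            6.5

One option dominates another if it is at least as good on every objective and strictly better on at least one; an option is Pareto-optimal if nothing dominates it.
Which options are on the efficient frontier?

B, C, D, E

A: dominated by C (fuel 30≤44, tolls 65≤69, distance 285≤508, time 1.4≤4.6).
B: not dominated (best fuel).
C: not dominated (best time).
D: not dominated.
E: not dominated (best tolls).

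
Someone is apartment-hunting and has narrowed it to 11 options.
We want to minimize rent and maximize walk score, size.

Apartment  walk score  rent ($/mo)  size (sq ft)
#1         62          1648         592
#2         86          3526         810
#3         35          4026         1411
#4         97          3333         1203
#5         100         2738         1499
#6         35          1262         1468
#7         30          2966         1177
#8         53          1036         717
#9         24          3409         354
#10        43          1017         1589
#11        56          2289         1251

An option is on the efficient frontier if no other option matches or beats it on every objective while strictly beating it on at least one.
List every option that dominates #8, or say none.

#1: worse on rent (1648 vs 1036).
#2: worse on rent (3526 vs 1036).
#3: worse on walk score (35 vs 53).
#4: worse on rent (3333 vs 1036).
#5: worse on rent (2738 vs 1036).
#6: worse on walk score (35 vs 53).
#7: worse on walk score (30 vs 53).
#9: worse on walk score (24 vs 53).
#10: worse on walk score (43 vs 53).
#11: worse on rent (2289 vs 1036).
No option dominates #8.

none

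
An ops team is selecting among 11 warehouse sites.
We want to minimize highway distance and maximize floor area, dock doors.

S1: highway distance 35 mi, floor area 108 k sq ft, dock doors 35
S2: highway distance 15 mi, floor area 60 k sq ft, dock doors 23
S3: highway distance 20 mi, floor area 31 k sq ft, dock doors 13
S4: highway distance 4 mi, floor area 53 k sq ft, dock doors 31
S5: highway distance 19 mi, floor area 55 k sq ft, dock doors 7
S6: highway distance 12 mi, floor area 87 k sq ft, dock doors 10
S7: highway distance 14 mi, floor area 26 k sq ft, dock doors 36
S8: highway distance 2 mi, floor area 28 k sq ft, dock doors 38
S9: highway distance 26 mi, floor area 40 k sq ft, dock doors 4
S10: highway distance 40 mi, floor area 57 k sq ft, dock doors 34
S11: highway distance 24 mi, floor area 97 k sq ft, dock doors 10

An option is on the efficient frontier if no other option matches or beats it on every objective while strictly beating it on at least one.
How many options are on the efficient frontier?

S1: not dominated (best floor area).
S2: not dominated.
S3: dominated by S2 (highway distance 15≤20, floor area 60≥31, dock doors 23≥13).
S4: not dominated.
S5: dominated by S2 (highway distance 15≤19, floor area 60≥55, dock doors 23≥7).
S6: not dominated.
S7: dominated by S8 (highway distance 2≤14, floor area 28≥26, dock doors 38≥36).
S8: not dominated (best highway distance).
S9: dominated by S2 (highway distance 15≤26, floor area 60≥40, dock doors 23≥4).
S10: dominated by S1 (highway distance 35≤40, floor area 108≥57, dock doors 35≥34).
S11: not dominated.
Pareto-optimal: S1, S2, S4, S6, S8, S11 → 6.

6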